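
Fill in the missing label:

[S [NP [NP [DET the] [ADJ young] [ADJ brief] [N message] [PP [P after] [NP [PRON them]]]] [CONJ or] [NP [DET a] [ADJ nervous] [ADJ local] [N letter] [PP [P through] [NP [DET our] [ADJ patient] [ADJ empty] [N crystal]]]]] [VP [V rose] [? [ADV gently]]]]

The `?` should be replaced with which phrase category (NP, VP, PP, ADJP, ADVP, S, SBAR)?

Looking at what the `?` directly dominates — ADV 'gently' — this is an adverb phrase (ADVP).

ADVP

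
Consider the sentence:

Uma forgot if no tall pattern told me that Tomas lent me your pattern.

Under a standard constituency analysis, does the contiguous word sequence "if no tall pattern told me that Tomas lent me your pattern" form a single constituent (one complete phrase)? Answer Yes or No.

Yes

The sequence corresponds to a single SBAR node — the subordinate clause "if no tall pattern told me that Tomas lent me your pattern".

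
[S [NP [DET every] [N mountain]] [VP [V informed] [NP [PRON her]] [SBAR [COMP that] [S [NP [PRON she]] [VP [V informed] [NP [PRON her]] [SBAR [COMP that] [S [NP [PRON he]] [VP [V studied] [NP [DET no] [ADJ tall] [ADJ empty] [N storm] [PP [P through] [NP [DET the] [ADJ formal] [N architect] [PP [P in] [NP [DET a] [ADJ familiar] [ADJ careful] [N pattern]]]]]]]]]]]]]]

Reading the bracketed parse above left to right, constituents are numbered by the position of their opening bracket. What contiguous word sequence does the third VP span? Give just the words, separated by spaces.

The VP opening brackets appear, in order, over: "informed her that she informed her that he studied no tall empty storm through the formal architect in a familiar careful pattern"; "informed her that he studied no tall empty storm through the formal architect in a familiar careful pattern"; "studied no tall empty storm through the formal architect in a familiar careful pattern". The third one spans "studied no tall empty storm through the formal architect in a familiar careful pattern".

studied no tall empty storm through the formal architect in a familiar careful pattern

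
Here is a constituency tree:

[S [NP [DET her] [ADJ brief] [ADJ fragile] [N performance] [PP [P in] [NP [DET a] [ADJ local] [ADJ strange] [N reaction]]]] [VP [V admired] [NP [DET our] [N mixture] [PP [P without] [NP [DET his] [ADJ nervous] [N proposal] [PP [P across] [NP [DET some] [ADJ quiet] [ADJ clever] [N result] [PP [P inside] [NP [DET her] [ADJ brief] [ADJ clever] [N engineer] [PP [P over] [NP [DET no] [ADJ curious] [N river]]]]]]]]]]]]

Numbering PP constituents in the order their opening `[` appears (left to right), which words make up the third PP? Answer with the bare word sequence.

across some quiet clever result inside her brief clever engineer over no curious river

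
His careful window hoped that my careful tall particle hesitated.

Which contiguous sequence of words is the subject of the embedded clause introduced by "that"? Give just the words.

The subject of the embedded clause introduced by "that" is the NP immediately before the verb "hesitated": "my careful tall particle".

my careful tall particle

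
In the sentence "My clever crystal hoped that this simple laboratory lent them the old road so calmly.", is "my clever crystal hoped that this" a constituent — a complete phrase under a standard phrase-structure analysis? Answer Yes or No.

No

The sequence begins inside the noun phrase "my clever crystal" and ends inside the verb phrase "hoped that this simple laboratory lent them the old road so calmly"; it crosses a phrase boundary, so no single node in the tree spans exactly those words.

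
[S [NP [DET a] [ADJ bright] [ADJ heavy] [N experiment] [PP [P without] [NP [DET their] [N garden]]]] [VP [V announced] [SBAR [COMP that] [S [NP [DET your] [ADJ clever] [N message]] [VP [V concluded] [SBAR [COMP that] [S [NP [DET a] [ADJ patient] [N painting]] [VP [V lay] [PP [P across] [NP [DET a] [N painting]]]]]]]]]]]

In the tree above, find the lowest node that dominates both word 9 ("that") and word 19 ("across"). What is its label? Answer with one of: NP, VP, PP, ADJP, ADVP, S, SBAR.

SBAR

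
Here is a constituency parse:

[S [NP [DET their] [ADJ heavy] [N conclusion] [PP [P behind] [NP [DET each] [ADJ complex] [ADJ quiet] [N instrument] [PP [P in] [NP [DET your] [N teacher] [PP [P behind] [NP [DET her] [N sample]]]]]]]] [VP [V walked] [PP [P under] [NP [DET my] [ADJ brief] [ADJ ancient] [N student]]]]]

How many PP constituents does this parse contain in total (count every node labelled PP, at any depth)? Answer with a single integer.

Scanning left to right, an opening `[PP` appears at word positions 4, 9, 12, 16 — 4 in total.

4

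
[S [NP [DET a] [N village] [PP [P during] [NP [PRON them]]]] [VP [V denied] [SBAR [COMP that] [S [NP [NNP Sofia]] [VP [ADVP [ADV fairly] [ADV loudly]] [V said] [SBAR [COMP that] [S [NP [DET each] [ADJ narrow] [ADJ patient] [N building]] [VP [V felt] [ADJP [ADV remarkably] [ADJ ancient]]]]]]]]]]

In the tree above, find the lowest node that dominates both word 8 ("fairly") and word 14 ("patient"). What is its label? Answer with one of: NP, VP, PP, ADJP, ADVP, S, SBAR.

VP

Both words fall inside [VP fairly loudly said that each narrow patient building felt remarkably ancient] (words 8–18), and no smaller constituent contains them both. Label: VP.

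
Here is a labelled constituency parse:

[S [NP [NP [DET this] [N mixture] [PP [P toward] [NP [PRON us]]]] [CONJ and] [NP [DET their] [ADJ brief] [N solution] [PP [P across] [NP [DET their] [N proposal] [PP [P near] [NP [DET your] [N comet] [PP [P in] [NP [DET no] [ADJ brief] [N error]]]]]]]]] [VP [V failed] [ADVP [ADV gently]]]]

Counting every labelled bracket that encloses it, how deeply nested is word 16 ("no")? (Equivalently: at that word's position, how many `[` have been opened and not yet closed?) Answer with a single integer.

Path from the root down to the word: S → NP → NP → PP → NP → PP → NP → PP → NP → DET. That is 10 enclosing brackets.

10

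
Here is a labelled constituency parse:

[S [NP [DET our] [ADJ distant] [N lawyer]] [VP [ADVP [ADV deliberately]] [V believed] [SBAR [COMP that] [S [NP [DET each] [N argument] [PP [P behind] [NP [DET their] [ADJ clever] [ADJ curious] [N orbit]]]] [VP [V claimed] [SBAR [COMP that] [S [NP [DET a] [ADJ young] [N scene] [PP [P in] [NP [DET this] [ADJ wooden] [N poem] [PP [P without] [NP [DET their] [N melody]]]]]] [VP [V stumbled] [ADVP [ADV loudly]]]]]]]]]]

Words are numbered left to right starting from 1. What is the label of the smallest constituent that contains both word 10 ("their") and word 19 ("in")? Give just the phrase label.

S

The smallest bracket enclosing both words is [S each argument behind their clever curious orbit claimed that a young scene in this wooden poem without their melody stumbled loudly], so the label is S.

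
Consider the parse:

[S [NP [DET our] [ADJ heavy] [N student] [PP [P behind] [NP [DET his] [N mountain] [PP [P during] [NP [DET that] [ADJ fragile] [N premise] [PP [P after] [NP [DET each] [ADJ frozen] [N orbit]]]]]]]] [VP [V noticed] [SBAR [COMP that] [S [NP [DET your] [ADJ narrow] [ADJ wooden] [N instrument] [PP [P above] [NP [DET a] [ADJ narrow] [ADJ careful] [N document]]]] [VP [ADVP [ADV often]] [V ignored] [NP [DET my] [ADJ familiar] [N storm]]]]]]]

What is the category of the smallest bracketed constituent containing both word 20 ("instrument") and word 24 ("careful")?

Both words fall inside [NP your narrow wooden instrument above a narrow careful document] (words 17–25), and no smaller constituent contains them both. Label: NP.

NP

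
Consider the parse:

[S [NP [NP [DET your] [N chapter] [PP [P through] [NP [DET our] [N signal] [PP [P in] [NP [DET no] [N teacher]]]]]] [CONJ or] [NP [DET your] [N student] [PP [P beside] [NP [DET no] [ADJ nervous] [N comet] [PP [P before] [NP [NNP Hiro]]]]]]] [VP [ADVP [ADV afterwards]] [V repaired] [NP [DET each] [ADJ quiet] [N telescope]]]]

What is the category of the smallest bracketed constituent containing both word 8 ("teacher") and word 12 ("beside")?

NP

Word 8 lies under S → NP → NP → PP → NP → PP → NP → N; word 12 lies under S → NP → NP → PP → P. The lowest shared node is the NP.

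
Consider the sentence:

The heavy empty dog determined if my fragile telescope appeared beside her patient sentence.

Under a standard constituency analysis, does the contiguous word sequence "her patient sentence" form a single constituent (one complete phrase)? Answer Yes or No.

Yes

"her patient sentence" is exactly the noun phrase [NP her patient sentence], a complete constituent.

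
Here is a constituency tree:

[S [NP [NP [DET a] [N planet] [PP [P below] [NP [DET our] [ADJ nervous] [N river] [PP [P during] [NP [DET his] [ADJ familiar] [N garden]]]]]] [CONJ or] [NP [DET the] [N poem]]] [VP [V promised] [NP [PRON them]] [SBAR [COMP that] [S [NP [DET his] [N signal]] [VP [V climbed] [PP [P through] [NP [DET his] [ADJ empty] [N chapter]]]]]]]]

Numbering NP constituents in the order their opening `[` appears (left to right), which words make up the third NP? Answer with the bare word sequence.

our nervous river during his familiar garden

The NP opening brackets appear, in order, over: "a planet below our nervous river during his familiar garden or the poem"; "a planet below our nervous river during his familiar garden"; "our nervous river during his familiar garden"; "his familiar garden"; "the poem"; "them"; "his signal"; "his empty chapter". The third one spans "our nervous river during his familiar garden".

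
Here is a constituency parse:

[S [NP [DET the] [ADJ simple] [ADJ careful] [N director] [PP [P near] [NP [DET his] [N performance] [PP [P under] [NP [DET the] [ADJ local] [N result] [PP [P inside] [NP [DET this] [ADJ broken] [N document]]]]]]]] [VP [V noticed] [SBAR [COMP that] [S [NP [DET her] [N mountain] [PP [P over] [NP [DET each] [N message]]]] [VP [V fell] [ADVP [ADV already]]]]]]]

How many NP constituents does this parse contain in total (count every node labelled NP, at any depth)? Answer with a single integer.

6

The NP constituents are: [NP the simple careful director near his performance under the local result inside this broken document]; [NP his performance under the local result inside this broken document]; [NP the local result inside this broken document]; [NP this broken document]; [NP her mountain over each message]; [NP each message]. Total: 6.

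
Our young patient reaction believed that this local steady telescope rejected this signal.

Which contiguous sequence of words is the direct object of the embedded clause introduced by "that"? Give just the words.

Within the embedded clause introduced by "that", the direct object of "rejected" is "this signal".

this signal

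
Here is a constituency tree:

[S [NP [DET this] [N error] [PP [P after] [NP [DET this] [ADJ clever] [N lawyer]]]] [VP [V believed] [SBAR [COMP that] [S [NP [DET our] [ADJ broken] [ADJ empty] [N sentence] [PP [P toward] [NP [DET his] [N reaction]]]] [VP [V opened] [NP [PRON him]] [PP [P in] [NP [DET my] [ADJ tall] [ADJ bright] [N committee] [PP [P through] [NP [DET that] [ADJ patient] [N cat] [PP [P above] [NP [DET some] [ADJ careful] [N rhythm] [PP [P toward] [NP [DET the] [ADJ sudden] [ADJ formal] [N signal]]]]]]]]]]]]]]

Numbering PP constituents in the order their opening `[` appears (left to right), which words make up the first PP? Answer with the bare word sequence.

after this clever lawyer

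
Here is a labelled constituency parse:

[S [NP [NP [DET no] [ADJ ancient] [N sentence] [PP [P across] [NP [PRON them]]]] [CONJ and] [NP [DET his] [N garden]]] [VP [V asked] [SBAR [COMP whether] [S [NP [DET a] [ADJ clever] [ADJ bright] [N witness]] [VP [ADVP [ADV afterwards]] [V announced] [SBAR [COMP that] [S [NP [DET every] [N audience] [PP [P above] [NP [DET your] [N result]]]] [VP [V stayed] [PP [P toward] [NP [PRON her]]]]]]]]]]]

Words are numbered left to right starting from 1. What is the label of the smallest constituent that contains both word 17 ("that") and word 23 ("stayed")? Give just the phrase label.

SBAR

Both words fall inside [SBAR that every audience above your result stayed toward her] (words 17–25), and no smaller constituent contains them both. Label: SBAR.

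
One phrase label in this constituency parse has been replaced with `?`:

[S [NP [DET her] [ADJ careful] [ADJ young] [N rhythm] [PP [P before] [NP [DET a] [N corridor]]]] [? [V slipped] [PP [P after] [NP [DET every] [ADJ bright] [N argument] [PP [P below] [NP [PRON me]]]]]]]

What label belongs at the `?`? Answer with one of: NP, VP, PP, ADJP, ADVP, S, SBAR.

VP

Looking at what the `?` directly dominates — V 'slipped', PP — this is a verb phrase (VP).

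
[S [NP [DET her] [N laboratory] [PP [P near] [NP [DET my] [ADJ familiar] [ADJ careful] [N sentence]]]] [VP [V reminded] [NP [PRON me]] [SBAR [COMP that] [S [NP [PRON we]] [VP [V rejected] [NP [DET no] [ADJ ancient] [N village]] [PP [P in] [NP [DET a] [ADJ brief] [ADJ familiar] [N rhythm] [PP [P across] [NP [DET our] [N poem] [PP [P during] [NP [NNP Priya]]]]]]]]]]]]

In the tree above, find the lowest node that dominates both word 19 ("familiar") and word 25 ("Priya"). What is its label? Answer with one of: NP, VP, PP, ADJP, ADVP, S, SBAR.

NP

The smallest bracket enclosing both words is [NP a brief familiar rhythm across our poem during Priya], so the label is NP.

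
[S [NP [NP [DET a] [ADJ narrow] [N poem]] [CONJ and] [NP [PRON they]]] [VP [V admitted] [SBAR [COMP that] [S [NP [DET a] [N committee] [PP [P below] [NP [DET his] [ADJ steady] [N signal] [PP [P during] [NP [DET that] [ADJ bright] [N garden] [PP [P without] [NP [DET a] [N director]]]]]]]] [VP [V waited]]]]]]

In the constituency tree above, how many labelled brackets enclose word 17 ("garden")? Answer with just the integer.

10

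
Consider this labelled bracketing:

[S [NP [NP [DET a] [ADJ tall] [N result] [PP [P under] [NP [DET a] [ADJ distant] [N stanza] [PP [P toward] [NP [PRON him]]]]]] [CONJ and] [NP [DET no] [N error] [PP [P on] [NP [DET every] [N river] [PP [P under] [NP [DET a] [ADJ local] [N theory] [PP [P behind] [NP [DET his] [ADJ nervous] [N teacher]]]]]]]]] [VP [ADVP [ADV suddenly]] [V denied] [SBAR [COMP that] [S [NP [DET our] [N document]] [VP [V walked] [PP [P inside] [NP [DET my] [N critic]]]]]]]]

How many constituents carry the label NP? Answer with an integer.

Scanning left to right, an opening `[NP` appears at word positions 1, 1, 5, 9, 11, 14, 17, 21, 27, 31 — 10 in total.

10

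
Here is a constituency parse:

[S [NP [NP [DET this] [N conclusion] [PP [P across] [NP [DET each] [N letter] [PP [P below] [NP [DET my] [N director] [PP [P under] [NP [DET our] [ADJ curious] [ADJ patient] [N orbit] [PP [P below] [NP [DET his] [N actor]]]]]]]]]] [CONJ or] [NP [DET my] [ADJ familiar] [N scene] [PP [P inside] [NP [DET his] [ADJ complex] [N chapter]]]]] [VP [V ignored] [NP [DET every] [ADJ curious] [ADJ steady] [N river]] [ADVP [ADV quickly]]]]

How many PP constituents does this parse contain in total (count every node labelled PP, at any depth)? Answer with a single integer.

Scanning left to right, an opening `[PP` appears at word positions 3, 6, 9, 14, 21 — 5 in total.

5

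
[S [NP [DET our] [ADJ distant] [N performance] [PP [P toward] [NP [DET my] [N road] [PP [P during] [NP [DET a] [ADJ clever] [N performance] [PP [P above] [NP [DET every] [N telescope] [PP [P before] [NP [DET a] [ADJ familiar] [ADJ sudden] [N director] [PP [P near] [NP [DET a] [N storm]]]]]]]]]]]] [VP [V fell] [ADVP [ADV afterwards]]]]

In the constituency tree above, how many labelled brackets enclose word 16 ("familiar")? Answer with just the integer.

Counting open brackets not yet closed at "familiar": [S [NP [PP [NP [PP [NP [PP [NP [PP [NP [ADJ = 11.

11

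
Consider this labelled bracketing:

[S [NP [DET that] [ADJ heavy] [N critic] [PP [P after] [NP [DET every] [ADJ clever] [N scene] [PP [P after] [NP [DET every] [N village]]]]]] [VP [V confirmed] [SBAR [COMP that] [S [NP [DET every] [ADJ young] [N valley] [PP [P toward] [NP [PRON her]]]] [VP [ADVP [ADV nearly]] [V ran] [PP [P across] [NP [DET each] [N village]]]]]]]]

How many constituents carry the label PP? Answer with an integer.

4

Scanning left to right, an opening `[PP` appears at word positions 4, 8, 16, 20 — 4 in total.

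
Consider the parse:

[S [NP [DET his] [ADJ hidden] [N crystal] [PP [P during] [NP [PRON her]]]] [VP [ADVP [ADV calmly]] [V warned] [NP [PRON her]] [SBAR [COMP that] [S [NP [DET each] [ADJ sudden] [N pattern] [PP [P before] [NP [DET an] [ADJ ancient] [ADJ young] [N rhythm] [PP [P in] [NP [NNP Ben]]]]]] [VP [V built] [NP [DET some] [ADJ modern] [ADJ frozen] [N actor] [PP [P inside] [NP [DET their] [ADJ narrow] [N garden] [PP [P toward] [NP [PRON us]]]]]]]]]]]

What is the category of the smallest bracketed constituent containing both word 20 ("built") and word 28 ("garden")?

VP

Both words fall inside [VP built some modern frozen actor inside their narrow garden toward us] (words 20–30), and no smaller constituent contains them both. Label: VP.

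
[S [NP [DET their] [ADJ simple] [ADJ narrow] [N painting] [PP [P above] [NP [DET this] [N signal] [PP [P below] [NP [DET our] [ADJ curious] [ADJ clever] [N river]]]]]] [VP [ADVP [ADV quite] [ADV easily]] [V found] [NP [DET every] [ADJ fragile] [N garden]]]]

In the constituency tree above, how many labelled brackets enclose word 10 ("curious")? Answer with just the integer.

The word sits inside ADJ, which is inside NP, inside PP, inside NP, inside PP, inside NP, inside S — 7 brackets in all.

7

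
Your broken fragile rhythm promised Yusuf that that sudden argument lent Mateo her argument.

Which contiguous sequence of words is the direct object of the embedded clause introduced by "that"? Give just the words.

her argument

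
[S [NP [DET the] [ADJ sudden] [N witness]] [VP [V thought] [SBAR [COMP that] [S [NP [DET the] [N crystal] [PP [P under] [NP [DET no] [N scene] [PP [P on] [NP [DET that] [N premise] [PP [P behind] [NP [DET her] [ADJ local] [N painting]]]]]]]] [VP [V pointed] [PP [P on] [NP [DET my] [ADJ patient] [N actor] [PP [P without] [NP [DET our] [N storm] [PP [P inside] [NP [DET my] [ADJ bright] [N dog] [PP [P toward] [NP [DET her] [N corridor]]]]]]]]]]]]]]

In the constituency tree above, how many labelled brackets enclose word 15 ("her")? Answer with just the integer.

12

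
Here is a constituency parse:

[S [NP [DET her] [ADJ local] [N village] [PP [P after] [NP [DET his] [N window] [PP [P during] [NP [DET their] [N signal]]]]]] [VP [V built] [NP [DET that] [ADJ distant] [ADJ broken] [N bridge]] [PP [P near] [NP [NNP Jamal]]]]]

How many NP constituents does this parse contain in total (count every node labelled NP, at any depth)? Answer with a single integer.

Listing each NP by its span: [NP her local village after his window during their signal]; [NP his window during their signal]; [NP their signal]; [NP that distant broken bridge]; [NP Jamal] — that makes 5.

5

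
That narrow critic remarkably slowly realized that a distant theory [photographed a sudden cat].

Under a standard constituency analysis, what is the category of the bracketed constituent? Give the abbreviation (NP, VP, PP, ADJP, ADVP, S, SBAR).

VP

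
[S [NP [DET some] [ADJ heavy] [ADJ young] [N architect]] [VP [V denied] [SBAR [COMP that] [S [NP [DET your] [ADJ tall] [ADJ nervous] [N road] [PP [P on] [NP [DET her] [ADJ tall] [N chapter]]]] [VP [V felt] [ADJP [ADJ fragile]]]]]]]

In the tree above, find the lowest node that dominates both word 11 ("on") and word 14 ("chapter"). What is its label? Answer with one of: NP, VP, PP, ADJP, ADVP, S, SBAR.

PP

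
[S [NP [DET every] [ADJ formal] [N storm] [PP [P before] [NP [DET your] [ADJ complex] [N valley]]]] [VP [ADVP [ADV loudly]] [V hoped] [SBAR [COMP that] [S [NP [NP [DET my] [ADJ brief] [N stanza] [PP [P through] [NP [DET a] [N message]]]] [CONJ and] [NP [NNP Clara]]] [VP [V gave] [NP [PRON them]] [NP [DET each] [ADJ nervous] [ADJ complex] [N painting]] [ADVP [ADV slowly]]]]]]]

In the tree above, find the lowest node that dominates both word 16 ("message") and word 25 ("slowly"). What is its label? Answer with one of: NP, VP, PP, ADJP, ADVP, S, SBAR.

Word 16 lies under S → VP → SBAR → S → NP → NP → PP → NP → N; word 25 lies under S → VP → SBAR → S → VP → ADVP → ADV. The lowest shared node is the S.

S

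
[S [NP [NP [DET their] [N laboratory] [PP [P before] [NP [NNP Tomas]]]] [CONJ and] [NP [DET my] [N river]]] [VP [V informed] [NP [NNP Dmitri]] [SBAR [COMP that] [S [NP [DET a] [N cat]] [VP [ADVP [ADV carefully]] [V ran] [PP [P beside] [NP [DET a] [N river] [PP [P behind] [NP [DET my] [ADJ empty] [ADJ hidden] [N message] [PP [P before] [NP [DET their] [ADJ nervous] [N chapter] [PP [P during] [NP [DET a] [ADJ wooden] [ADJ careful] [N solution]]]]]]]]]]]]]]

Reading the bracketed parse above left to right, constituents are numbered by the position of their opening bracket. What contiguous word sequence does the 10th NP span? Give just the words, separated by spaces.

a wooden careful solution

The NP opening brackets appear, in order, over: "their laboratory before Tomas and my river"; "their laboratory before Tomas"; "Tomas"; "my river"; "Dmitri"; "a cat"; "a river behind my empty hidden message before their nervous chapter during a wooden careful solution"; "my empty hidden message before their nervous chapter during a wooden careful solution"; "their nervous chapter during a wooden careful solution"; "a wooden careful solution". The 10th one spans "a wooden careful solution".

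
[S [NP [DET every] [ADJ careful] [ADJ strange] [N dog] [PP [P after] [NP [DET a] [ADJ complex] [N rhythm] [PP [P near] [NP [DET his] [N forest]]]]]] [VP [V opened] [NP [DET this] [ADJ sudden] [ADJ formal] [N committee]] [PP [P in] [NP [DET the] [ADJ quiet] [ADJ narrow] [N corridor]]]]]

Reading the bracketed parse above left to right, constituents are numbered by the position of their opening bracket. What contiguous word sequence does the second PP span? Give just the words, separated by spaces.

near his forest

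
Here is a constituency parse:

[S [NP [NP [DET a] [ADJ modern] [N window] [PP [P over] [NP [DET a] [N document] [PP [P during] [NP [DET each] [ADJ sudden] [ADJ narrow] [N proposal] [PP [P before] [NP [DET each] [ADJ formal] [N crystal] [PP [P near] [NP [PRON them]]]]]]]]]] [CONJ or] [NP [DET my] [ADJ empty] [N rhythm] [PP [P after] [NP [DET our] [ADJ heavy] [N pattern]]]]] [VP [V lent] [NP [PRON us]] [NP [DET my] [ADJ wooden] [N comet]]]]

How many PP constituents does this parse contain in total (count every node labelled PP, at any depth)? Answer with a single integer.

5

Scanning left to right, an opening `[PP` appears at word positions 4, 7, 12, 16, 22 — 5 in total.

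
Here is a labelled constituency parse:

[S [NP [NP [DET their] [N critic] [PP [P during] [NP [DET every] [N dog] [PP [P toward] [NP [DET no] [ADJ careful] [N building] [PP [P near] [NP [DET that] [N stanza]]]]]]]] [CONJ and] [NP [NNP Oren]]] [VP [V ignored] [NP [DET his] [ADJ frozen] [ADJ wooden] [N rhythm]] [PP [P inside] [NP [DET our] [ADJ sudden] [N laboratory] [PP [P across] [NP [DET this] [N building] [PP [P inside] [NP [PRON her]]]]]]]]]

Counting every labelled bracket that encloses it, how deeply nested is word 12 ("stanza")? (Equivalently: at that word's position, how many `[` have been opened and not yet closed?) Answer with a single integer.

10

The word sits inside N, which is inside NP, inside PP, inside NP, inside PP, inside NP, inside PP, inside NP, inside NP, inside S — 10 brackets in all.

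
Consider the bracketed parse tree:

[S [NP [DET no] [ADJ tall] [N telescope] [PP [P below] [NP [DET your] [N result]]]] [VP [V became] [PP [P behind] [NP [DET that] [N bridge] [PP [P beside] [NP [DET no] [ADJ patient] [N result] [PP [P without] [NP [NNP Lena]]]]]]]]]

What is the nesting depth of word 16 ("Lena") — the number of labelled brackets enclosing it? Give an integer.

9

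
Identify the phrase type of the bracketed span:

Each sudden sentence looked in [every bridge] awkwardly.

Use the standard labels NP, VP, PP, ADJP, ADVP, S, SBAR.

"bridge" is the head of the bracketed span, so the span is a noun phrase: NP.

NP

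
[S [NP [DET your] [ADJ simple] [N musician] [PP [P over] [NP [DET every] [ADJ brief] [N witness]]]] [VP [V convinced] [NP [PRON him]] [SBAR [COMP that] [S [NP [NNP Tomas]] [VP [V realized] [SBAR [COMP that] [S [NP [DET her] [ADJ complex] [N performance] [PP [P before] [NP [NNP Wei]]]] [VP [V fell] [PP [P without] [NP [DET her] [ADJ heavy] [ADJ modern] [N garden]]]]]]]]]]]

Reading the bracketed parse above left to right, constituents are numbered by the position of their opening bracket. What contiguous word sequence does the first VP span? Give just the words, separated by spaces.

convinced him that Tomas realized that her complex performance before Wei fell without her heavy modern garden

In left-to-right order the VP constituents are "convinced him that Tomas realized that her complex performance before Wei fell without her heavy modern garden"; "realized that her complex performance before Wei fell without her heavy modern garden"; "fell without her heavy modern garden". Number 1 is "convinced him that Tomas realized that her complex performance before Wei fell without her heavy modern garden".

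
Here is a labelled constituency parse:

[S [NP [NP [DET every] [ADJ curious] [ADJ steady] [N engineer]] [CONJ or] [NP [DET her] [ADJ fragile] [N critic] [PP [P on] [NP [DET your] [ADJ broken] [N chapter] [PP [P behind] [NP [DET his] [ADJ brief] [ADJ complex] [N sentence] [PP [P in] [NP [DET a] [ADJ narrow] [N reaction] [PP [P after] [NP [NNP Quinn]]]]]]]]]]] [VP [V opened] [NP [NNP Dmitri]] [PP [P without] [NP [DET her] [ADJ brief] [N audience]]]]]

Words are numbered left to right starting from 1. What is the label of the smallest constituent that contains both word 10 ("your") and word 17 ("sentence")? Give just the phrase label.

NP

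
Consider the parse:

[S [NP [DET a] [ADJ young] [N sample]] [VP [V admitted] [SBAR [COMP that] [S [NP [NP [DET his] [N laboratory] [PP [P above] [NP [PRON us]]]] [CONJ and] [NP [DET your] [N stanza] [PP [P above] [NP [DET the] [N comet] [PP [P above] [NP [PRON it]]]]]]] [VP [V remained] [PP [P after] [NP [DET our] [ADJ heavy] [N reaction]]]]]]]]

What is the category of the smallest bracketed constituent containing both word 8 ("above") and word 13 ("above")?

NP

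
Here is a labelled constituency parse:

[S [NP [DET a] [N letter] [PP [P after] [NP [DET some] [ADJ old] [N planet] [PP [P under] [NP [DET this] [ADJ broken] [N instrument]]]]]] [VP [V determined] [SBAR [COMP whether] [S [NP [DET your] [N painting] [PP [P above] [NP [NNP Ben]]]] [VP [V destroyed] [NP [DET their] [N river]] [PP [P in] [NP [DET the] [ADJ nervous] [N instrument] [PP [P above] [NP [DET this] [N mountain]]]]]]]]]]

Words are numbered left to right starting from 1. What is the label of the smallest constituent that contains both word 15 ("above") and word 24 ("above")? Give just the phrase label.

The smallest bracket enclosing both words is [S your painting above Ben destroyed their river in the nervous instrument above this mountain], so the label is S.

S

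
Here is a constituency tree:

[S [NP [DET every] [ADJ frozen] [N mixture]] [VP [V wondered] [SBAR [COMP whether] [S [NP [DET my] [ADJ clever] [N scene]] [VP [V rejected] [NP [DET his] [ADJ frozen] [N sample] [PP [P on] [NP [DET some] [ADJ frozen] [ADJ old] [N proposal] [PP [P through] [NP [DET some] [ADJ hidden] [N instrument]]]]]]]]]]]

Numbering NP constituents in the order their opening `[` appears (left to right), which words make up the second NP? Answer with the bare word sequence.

my clever scene

In left-to-right order the NP constituents are "every frozen mixture"; "my clever scene"; "his frozen sample on some frozen old proposal through some hidden instrument"; "some frozen old proposal through some hidden instrument"; "some hidden instrument". Number 2 is "my clever scene".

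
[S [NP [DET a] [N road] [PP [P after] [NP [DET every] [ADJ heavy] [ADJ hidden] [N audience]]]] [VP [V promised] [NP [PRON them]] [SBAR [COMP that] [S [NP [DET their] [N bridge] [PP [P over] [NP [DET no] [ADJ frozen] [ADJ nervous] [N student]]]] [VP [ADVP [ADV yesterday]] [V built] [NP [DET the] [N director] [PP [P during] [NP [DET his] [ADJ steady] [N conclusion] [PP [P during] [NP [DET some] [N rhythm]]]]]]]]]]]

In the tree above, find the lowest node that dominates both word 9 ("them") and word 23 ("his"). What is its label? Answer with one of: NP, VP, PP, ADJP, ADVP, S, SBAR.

Both words fall inside [VP promised them that their bridge over no frozen nervous student yesterday built the director during his steady conclusion during some rhythm] (words 8–28), and no smaller constituent contains them both. Label: VP.

VP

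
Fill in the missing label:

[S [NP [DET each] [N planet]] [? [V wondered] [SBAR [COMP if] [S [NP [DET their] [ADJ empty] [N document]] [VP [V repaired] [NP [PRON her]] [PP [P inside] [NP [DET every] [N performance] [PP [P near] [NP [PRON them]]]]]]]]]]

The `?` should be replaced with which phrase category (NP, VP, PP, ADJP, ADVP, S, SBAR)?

VP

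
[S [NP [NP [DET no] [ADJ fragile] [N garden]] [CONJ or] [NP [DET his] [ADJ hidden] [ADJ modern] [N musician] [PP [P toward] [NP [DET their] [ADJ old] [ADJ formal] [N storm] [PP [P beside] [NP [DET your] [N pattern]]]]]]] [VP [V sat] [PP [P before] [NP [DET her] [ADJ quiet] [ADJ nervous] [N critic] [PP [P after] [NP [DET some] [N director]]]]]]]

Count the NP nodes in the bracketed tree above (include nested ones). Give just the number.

7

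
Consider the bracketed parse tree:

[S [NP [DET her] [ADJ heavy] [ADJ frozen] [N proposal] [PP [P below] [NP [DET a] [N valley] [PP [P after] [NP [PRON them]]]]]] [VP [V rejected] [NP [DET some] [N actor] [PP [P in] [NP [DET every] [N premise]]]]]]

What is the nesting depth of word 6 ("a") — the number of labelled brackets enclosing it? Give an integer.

5

The word sits inside DET, which is inside NP, inside PP, inside NP, inside S — 5 brackets in all.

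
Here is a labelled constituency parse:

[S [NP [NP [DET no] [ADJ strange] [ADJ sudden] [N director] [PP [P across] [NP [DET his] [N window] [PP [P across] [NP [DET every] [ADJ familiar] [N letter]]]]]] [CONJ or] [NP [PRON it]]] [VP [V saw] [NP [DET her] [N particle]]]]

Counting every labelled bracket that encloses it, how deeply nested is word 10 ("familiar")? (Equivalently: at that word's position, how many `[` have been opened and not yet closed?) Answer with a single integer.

8

The word sits inside ADJ, which is inside NP, inside PP, inside NP, inside PP, inside NP, inside NP, inside S — 8 brackets in all.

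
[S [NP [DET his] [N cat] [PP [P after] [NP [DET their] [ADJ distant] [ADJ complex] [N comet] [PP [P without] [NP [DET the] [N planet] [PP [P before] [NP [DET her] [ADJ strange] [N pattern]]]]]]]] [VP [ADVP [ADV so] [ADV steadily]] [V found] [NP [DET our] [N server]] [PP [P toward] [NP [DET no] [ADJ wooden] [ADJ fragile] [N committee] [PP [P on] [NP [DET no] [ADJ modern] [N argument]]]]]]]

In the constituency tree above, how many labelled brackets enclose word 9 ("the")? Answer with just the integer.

Path from the root down to the word: S → NP → PP → NP → PP → NP → DET. That is 7 enclosing brackets.

7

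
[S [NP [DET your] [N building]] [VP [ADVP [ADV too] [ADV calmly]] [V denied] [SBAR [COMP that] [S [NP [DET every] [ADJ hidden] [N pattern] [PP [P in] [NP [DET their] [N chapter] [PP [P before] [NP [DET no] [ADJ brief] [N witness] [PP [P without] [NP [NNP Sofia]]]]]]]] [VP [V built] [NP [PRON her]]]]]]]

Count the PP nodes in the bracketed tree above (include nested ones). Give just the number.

3

The PP constituents are: [PP in their chapter before no brief witness without Sofia]; [PP before no brief witness without Sofia]; [PP without Sofia]. Total: 3.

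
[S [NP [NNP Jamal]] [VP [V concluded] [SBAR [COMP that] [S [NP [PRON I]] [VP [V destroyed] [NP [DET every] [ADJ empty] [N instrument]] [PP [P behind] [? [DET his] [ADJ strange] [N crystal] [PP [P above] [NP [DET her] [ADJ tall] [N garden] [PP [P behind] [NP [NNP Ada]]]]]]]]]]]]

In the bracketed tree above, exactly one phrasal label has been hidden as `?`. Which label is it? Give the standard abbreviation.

NP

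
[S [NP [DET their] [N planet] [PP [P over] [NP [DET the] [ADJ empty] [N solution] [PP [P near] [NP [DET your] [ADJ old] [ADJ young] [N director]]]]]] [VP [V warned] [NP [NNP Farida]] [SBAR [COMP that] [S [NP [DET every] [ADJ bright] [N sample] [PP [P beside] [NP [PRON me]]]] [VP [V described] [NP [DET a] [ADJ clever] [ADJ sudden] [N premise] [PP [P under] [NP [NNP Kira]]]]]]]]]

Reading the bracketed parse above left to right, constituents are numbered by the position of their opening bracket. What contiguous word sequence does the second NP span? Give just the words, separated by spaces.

the empty solution near your old young director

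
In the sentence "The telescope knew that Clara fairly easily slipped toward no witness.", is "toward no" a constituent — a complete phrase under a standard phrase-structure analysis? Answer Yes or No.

No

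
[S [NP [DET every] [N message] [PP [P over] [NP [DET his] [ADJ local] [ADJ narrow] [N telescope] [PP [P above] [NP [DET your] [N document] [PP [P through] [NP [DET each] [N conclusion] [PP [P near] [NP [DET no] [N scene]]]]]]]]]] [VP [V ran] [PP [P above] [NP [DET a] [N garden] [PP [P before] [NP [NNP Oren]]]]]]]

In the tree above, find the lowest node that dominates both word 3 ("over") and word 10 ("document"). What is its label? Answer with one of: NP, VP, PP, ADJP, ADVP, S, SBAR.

PP

The smallest bracket enclosing both words is [PP over his local narrow telescope above your document through each conclusion near no scene], so the label is PP.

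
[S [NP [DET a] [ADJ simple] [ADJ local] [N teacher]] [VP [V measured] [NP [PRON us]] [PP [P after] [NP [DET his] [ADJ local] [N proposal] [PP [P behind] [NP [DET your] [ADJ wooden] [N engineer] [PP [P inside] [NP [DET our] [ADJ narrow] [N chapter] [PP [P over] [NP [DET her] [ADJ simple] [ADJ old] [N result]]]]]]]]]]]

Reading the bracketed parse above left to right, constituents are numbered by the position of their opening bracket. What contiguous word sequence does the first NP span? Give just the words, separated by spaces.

a simple local teacher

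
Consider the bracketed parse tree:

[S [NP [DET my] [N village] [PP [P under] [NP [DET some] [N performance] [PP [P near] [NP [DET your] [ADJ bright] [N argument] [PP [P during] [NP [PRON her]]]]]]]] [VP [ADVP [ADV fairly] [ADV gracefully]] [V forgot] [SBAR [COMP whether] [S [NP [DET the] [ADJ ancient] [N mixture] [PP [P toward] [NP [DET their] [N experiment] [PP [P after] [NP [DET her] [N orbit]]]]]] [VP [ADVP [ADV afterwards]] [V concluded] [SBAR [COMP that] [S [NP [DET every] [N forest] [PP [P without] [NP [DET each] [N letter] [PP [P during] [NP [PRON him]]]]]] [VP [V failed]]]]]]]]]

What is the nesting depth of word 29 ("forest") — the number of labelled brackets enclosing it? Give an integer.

9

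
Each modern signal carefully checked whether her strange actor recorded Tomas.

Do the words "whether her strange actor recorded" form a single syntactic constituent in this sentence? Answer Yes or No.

No

The smallest constituent containing the whole sequence is the subordinate clause [SBAR whether her strange actor recorded Tomas], but the sequence is only part of it — it straddles the boundary between complementizer "whether" and clause "her strange actor recorded Tomas".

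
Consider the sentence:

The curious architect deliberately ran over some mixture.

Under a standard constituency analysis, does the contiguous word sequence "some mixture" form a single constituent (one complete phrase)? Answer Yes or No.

Yes

These words form the whole noun phrase headed by "mixture", so yes — one constituent.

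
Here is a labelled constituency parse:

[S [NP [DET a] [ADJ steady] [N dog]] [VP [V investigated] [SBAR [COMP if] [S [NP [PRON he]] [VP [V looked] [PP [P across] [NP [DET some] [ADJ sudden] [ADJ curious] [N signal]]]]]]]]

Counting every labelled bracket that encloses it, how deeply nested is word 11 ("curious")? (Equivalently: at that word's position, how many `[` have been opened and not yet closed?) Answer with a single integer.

Path from the root down to the word: S → VP → SBAR → S → VP → PP → NP → ADJ. That is 8 enclosing brackets.

8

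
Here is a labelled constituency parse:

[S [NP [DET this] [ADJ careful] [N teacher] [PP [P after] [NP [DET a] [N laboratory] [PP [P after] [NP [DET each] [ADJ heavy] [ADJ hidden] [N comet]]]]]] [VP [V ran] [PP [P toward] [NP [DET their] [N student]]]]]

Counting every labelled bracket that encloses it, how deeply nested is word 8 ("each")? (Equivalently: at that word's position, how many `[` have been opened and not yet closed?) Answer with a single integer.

7

Counting open brackets not yet closed at "each": [S [NP [PP [NP [PP [NP [DET = 7.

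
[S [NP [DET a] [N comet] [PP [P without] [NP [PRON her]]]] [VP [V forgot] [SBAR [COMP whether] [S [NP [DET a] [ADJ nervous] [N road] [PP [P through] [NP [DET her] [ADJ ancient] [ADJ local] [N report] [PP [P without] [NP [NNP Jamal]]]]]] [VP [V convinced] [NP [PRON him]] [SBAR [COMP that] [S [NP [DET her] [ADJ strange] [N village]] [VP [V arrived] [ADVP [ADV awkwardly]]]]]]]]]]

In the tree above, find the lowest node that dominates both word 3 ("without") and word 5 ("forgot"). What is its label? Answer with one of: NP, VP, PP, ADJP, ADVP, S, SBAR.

S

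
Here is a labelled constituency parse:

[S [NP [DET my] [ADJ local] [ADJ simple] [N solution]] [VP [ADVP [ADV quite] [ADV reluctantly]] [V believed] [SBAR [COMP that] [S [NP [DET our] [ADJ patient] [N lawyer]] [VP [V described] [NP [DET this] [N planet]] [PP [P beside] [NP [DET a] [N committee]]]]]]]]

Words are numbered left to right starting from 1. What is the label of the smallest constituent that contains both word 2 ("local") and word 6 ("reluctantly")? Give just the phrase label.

S

The smallest bracket enclosing both words is [S my local simple solution quite reluctantly believed that our patient lawyer described this planet beside a committee], so the label is S.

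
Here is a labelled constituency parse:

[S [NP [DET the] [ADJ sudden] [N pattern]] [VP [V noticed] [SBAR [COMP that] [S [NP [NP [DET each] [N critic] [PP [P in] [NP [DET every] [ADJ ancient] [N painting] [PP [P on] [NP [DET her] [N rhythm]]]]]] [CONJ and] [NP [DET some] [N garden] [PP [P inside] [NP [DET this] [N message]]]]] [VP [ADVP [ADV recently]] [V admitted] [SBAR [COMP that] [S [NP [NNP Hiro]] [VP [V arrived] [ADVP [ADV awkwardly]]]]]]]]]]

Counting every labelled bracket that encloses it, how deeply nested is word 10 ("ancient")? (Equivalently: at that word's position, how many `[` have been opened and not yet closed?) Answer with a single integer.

9

Counting open brackets not yet closed at "ancient": [S [VP [SBAR [S [NP [NP [PP [NP [ADJ = 9.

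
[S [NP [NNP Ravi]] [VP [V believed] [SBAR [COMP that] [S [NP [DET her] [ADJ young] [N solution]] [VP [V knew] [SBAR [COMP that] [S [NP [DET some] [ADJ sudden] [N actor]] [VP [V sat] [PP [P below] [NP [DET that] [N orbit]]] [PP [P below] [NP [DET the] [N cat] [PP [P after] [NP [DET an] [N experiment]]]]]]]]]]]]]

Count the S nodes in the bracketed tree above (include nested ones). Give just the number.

3

Listing each S by its span: [S Ravi believed that her young solution knew that some sudden actor sat below that orbit below the cat after an experiment]; [S her young solution knew that some sudden actor sat below that orbit below the cat after an experiment]; [S some sudden actor sat below that orbit below the cat after an experiment] — that makes 3.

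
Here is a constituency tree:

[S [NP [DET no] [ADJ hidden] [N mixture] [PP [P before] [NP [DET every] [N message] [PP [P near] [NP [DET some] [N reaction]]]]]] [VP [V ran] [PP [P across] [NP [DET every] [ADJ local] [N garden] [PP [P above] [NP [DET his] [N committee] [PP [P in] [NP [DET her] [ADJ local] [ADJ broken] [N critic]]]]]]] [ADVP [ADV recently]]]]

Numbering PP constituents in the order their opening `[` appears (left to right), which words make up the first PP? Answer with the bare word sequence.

before every message near some reaction

The PP opening brackets appear, in order, over: "before every message near some reaction"; "near some reaction"; "across every local garden above his committee in her local broken critic"; "above his committee in her local broken critic"; "in her local broken critic". The first one spans "before every message near some reaction".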